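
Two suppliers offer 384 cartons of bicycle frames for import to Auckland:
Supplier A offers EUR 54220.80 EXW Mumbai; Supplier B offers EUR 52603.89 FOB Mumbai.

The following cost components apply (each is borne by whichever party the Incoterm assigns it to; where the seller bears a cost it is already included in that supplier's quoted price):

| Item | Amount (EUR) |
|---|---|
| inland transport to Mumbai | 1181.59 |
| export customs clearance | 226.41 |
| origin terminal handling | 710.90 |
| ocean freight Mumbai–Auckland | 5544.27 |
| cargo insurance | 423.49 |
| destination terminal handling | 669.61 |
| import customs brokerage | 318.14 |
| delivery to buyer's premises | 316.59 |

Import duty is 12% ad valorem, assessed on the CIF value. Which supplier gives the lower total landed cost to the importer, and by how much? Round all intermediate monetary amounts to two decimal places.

Supplier A (EXW):
CIF value = EXW price + inland to port + export clearance + origin terminal + freight + insurance = 54220.80 + 1181.59 + 226.41 + 710.90 + 5544.27 + 423.49 = 62307.46
Import duty = 62307.46 × 12% = 7476.90
Buyer bears (A): 1181.59 + 226.41 + 710.90 + 5544.27 + 423.49 + 669.61 + 318.14 + 316.59 = 9391.00
Landed cost (A) = invoice 54220.80 + 9391.00 + duty 7476.90 = 71088.70
Supplier B (FOB):
CIF value = FOB price + freight + insurance = 52603.89 + 5544.27 + 423.49 = 58571.65
Import duty = 58571.65 × 12% = 7028.60
Buyer bears (B): 5544.27 + 423.49 + 669.61 + 318.14 + 316.59 = 7272.10
Landed cost (B) = invoice 52603.89 + 7272.10 + duty 7028.60 = 66904.59
Difference = |71088.70 − 66904.59| = 4184.11

Supplier B is cheaper by EUR 4184.11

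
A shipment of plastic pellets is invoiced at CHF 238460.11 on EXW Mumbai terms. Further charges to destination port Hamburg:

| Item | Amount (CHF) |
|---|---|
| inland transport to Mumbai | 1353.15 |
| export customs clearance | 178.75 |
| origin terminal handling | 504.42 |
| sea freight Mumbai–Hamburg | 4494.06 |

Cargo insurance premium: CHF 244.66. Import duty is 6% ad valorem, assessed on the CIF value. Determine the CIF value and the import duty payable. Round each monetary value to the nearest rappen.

CIF value: CHF 245235.15; import duty: CHF 14714.11

CIF = EXW price + pre-shipment costs + freight + insurance
CIF = 238460.11 + 1353.15 + 178.75 + 504.42 + 4494.06 + 244.66 = 245235.15
Import duty = 245235.15 × 6% = 14714.11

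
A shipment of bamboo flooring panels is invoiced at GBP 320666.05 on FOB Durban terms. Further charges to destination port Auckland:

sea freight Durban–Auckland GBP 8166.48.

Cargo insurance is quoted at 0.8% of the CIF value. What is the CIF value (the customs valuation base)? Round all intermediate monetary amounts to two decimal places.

Let C be the CIF value. C = FOB price + freight + 0.8% × C
C − 0.8% × C = 320666.05 + 8166.48
0.992 × C = 328832.53
C = 328832.53 / 0.992 = 331484.41
Insurance premium = 0.8% × 331484.41 = 2651.88

CIF value: GBP 331484.41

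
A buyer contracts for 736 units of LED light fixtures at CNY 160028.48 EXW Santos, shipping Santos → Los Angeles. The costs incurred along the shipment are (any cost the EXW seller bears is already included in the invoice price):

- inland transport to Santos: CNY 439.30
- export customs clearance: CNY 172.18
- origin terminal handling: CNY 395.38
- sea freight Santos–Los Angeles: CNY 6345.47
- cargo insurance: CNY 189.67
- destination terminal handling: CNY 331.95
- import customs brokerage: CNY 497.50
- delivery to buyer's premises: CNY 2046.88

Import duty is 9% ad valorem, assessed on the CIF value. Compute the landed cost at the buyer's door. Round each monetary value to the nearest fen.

Total landed cost: CNY 185528.15

EXW: the seller makes goods available at their premises; the buyer bears all onward costs.
CIF value = EXW price + inland to port + export clearance + origin terminal + freight + insurance = 160028.48 + 439.30 + 172.18 + 395.38 + 6345.47 + 189.67 = 167570.48
Import duty = 167570.48 × 9% = 15081.34
Buyer bears: inland to port 439.30 + export clearance 172.18 + origin terminal 395.38 + freight 6345.47 + insurance 189.67 + destination terminal 331.95 + brokerage 497.50 + delivery 2046.88 + duty 15081.34 = 25499.67
Landed cost = invoice 160028.48 + 25499.67 = 185528.15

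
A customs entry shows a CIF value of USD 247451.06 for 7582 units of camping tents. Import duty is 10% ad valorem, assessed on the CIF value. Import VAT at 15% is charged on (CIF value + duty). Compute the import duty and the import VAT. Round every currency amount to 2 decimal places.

Import duty = 247451.06 × 10% = 24745.11
VAT base = CIF + duty = 247451.06 + 24745.11 = 272196.17
Import VAT = 272196.17 × 15% = 40829.43

Import duty: USD 24745.11; import VAT: USD 40829.43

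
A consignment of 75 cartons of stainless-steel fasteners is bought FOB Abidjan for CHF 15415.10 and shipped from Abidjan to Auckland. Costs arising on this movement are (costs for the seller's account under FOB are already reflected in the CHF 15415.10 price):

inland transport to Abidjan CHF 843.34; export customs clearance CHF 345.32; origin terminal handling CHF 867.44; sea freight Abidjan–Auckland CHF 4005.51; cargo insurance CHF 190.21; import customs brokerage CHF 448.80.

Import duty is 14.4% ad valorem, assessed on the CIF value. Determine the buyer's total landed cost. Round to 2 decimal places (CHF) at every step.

Total landed cost: CHF 22883.58

FOB: the seller bears costs until goods are on board at the origin port; the buyer bears freight, insurance and all costs thereafter.
Already in the invoice (seller's account under FOB): inland to port, export clearance, origin terminal — exclude.
CIF value = FOB price + freight + insurance = 15415.10 + 4005.51 + 190.21 = 19610.82
Import duty = 19610.82 × 14.4% = 2823.96
Buyer bears: freight 4005.51 + insurance 190.21 + brokerage 448.80 + duty 2823.96 = 7468.48
Landed cost = invoice 15415.10 + 7468.48 = 22883.58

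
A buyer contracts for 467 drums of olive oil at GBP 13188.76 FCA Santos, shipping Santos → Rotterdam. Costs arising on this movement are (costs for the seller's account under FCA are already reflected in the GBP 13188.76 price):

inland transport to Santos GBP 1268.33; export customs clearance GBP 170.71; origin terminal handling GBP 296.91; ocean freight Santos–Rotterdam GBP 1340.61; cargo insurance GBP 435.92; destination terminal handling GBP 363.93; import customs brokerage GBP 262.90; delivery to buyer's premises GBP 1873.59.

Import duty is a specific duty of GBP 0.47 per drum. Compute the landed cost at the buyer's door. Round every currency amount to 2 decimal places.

Total landed cost: GBP 17982.11

FCA: the seller delivers export-cleared goods to the carrier; the buyer bears costs from that point.
Already in the invoice (seller's account under FCA): inland to port, export clearance — exclude.
CIF value = FCA price + origin terminal + freight + insurance = 13188.76 + 296.91 + 1340.61 + 435.92 = 15262.20
Import duty = 467 × 0.47 = 219.49
Buyer bears: origin terminal 296.91 + freight 1340.61 + insurance 435.92 + destination terminal 363.93 + brokerage 262.90 + delivery 1873.59 + duty 219.49 = 4793.35
Landed cost = invoice 13188.76 + 4793.35 = 17982.11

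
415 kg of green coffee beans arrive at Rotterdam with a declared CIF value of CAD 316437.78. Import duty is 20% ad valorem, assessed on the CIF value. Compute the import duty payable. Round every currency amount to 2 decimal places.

Import duty: CAD 63287.56

Import duty = 316437.78 × 20% = 63287.56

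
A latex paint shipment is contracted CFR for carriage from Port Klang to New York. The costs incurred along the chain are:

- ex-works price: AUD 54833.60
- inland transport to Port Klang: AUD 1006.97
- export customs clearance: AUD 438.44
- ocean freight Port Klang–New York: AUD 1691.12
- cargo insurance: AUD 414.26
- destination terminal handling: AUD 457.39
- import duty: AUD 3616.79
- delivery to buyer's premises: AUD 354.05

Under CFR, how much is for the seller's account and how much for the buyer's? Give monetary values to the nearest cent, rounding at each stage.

CFR: the seller pays costs through ocean freight to the destination port, but not insurance.
Seller's account: goods 54833.60 + inland to port 1006.97 + export clearance 438.44 + freight 1691.12 = 57970.13
Buyer's account: insurance 414.26 + destination terminal 457.39 + duty 3616.79 + delivery 354.05 = 4842.49

Seller: AUD 57970.13; buyer: AUD 4842.49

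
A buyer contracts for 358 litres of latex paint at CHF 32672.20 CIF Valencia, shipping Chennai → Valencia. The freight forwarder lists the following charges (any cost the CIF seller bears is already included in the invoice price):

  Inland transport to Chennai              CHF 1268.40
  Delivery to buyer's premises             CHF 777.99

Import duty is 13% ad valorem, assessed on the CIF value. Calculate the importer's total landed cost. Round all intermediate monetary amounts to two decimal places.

Total landed cost: CHF 37697.58

CIF: the seller pays costs through ocean freight and marine insurance to the destination port.
Already in the invoice (seller's account under CIF): inland to port — exclude.
The CIF price already equals the CIF value: 32672.20
Import duty = 32672.20 × 13% = 4247.39
Buyer bears: delivery 777.99 + duty 4247.39 = 5025.38
Landed cost = invoice 32672.20 + 5025.38 = 37697.58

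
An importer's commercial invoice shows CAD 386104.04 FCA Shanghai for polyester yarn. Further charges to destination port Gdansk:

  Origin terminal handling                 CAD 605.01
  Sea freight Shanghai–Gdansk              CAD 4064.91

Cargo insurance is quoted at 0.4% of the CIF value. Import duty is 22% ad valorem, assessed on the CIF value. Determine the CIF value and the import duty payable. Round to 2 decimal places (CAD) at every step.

CIF value: CAD 392343.33; import duty: CAD 86315.53

Let C be the CIF value. C = FCA price + pre-shipment costs + freight + 0.4% × C
C − 0.4% × C = 386104.04 + 605.01 + 4064.91
0.996 × C = 390773.96
C = 390773.96 / 0.996 = 392343.33
Insurance premium = 0.4% × 392343.33 = 1569.37
Import duty = 392343.33 × 22% = 86315.53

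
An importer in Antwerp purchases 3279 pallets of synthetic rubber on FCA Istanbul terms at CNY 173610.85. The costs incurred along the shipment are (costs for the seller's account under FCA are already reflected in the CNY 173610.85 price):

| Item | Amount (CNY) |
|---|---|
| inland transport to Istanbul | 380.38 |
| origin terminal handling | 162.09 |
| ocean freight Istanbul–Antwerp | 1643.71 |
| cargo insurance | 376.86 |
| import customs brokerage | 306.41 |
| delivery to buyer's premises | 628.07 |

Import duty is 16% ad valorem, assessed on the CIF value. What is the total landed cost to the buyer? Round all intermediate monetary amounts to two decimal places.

FCA: the seller delivers export-cleared goods to the carrier; the buyer bears costs from that point.
Already in the invoice (seller's account under FCA): inland to port — exclude.
CIF value = FCA price + origin terminal + freight + insurance = 173610.85 + 162.09 + 1643.71 + 376.86 = 175793.51
Import duty = 175793.51 × 16% = 28126.96
Buyer bears: origin terminal 162.09 + freight 1643.71 + insurance 376.86 + brokerage 306.41 + delivery 628.07 + duty 28126.96 = 31244.10
Landed cost = invoice 173610.85 + 31244.10 = 204854.95

Total landed cost: CNY 204854.95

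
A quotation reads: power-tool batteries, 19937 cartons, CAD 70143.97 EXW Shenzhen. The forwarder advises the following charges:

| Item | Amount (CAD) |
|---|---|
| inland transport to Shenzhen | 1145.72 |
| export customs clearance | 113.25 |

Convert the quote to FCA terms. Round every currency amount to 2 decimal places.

FCA price: CAD 71402.94

From EXW to FCA, the seller additionally bears: inland to port, export clearance.
FCA price = 70143.97 + 1145.72 + 113.25 = 71402.94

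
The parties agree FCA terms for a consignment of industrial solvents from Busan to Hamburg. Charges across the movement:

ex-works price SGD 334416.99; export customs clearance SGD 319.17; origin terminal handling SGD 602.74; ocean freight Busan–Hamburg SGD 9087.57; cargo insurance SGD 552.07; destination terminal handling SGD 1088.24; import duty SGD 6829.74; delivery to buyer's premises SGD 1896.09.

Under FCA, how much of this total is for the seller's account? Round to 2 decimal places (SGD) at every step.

FCA: the seller delivers export-cleared goods to the carrier; the buyer bears costs from that point.
Seller's account: goods 334416.99 + export clearance 319.17 = 334736.16
Buyer's account: origin terminal 602.74 + freight 9087.57 + insurance 552.07 + destination terminal 1088.24 + duty 6829.74 + delivery 1896.09 = 20056.45

Seller's account: SGD 334736.16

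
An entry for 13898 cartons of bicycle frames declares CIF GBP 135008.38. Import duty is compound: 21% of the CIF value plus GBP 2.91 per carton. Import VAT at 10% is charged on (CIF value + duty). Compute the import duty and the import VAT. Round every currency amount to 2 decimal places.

Ad valorem component: 135008.38 × 21% = 28351.76
Specific component: 13898 × 2.91 = 40443.18
Import duty = 28351.76 + 40443.18 = 68794.94
VAT base = CIF + duty = 135008.38 + 68794.94 = 203803.32
Import VAT = 203803.32 × 10% = 20380.33

Import duty: GBP 68794.94; import VAT: GBP 20380.33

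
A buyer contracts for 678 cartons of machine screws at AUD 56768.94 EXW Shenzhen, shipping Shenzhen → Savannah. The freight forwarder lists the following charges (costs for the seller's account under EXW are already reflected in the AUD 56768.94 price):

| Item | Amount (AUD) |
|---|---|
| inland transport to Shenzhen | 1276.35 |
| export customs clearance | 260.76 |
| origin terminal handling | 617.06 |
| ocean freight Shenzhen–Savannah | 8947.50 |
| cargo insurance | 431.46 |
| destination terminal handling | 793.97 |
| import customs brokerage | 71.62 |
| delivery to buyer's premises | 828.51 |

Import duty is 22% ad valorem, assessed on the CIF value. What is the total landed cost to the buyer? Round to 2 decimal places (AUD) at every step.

EXW: the seller makes goods available at their premises; the buyer bears all onward costs.
CIF value = EXW price + inland to port + export clearance + origin terminal + freight + insurance = 56768.94 + 1276.35 + 260.76 + 617.06 + 8947.50 + 431.46 = 68302.07
Import duty = 68302.07 × 22% = 15026.46
Buyer bears: inland to port 1276.35 + export clearance 260.76 + origin terminal 617.06 + freight 8947.50 + insurance 431.46 + destination terminal 793.97 + brokerage 71.62 + delivery 828.51 + duty 15026.46 = 28253.69
Landed cost = invoice 56768.94 + 28253.69 = 85022.63

Total landed cost: AUD 85022.63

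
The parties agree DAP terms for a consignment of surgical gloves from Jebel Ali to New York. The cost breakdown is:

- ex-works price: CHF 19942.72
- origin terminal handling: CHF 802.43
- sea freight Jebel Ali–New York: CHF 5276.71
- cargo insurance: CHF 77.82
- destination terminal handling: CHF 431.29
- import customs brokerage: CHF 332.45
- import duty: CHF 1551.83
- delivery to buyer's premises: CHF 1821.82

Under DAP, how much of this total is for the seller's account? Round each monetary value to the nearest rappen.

DAP: the seller bears all costs to the named destination except import duty and clearance.
Seller's account: goods 19942.72 + origin terminal 802.43 + freight 5276.71 + insurance 77.82 + destination terminal 431.29 + delivery 1821.82 = 28352.79
Buyer's account: brokerage 332.45 + duty 1551.83 = 1884.28

Seller's account: CHF 28352.79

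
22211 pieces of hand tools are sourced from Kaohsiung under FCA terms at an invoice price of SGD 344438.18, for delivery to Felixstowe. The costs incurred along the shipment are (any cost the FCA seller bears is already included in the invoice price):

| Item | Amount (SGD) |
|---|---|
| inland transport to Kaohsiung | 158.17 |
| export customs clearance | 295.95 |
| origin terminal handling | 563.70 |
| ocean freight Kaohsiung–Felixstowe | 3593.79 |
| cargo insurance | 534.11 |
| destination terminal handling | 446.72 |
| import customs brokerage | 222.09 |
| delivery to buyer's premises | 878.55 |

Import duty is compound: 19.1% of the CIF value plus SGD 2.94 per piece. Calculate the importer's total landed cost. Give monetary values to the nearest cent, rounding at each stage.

FCA: the seller delivers export-cleared goods to the carrier; the buyer bears costs from that point.
Already in the invoice (seller's account under FCA): inland to port, export clearance — exclude.
CIF value = FCA price + origin terminal + freight + insurance = 344438.18 + 563.70 + 3593.79 + 534.11 = 349129.78
Ad valorem component: 349129.78 × 19.1% = 66683.79
Specific component: 22211 × 2.94 = 65300.34
Import duty = 66683.79 + 65300.34 = 131984.13
Buyer bears: origin terminal 563.70 + freight 3593.79 + insurance 534.11 + destination terminal 446.72 + brokerage 222.09 + delivery 878.55 + duty 131984.13 = 138223.09
Landed cost = invoice 344438.18 + 138223.09 = 482661.27

Total landed cost: SGD 482661.27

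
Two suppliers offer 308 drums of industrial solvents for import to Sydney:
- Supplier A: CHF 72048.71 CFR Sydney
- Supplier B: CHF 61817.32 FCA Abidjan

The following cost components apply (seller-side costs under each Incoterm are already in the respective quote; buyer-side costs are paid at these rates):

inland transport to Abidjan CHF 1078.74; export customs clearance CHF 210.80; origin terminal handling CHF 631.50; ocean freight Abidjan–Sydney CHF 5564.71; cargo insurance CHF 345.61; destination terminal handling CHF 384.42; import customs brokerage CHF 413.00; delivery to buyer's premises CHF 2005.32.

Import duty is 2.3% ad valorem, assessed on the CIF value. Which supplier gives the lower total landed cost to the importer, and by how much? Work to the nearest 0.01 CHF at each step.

Supplier B is cheaper by CHF 4127.99

Supplier A (CFR):
CIF value = CFR price + insurance = 72048.71 + 345.61 = 72394.32
Import duty = 72394.32 × 2.3% = 1665.07
Buyer bears (A): 345.61 + 384.42 + 413.00 + 2005.32 = 3148.35
Landed cost (A) = invoice 72048.71 + 3148.35 + duty 1665.07 = 76862.13
Supplier B (FCA):
CIF value = FCA price + origin terminal + freight + insurance = 61817.32 + 631.50 + 5564.71 + 345.61 = 68359.14
Import duty = 68359.14 × 2.3% = 1572.26
Buyer bears (B): 631.50 + 5564.71 + 345.61 + 384.42 + 413.00 + 2005.32 = 9344.56
Landed cost (B) = invoice 61817.32 + 9344.56 + duty 1572.26 = 72734.14
Difference = |76862.13 − 72734.14| = 4127.99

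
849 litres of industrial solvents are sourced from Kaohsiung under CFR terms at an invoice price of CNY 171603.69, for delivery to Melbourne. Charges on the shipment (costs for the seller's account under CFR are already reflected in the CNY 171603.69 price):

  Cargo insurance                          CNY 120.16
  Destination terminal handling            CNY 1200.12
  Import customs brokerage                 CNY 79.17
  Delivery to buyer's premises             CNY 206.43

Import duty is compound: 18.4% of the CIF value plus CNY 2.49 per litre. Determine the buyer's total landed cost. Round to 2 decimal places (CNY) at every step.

CFR: the seller pays costs through ocean freight to the destination port, but not insurance.
CIF value = CFR price + insurance = 171603.69 + 120.16 = 171723.85
Ad valorem component: 171723.85 × 18.4% = 31597.19
Specific component: 849 × 2.49 = 2114.01
Import duty = 31597.19 + 2114.01 = 33711.20
Buyer bears: insurance 120.16 + destination terminal 1200.12 + brokerage 79.17 + delivery 206.43 + duty 33711.20 = 35317.08
Landed cost = invoice 171603.69 + 35317.08 = 206920.77

Total landed cost: CNY 206920.77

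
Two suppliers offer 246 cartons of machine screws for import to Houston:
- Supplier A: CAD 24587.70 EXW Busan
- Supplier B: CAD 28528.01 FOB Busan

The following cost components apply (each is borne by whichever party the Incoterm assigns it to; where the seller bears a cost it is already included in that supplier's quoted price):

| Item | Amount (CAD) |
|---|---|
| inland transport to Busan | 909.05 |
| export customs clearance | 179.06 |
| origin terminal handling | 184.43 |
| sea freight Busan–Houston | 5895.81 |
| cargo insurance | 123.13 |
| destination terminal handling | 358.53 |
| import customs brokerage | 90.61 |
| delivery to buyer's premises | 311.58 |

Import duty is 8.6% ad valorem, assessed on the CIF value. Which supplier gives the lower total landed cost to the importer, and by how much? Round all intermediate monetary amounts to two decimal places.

Supplier A (EXW):
CIF value = EXW price + inland to port + export clearance + origin terminal + freight + insurance = 24587.70 + 909.05 + 179.06 + 184.43 + 5895.81 + 123.13 = 31879.18
Import duty = 31879.18 × 8.6% = 2741.61
Buyer bears (A): 909.05 + 179.06 + 184.43 + 5895.81 + 123.13 + 358.53 + 90.61 + 311.58 = 8052.20
Landed cost (A) = invoice 24587.70 + 8052.20 + duty 2741.61 = 35381.51
Supplier B (FOB):
CIF value = FOB price + freight + insurance = 28528.01 + 5895.81 + 123.13 = 34546.95
Import duty = 34546.95 × 8.6% = 2971.04
Buyer bears (B): 5895.81 + 123.13 + 358.53 + 90.61 + 311.58 = 6779.66
Landed cost (B) = invoice 28528.01 + 6779.66 + duty 2971.04 = 38278.71
Difference = |35381.51 − 38278.71| = 2897.20

Supplier A is cheaper by CAD 2897.20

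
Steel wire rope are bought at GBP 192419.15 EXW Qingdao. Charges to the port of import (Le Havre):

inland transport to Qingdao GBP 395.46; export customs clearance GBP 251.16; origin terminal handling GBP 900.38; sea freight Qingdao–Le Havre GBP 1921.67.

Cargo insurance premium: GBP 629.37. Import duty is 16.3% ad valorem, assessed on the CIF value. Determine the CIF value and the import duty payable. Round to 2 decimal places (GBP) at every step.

CIF = EXW price + pre-shipment costs + freight + insurance
CIF = 192419.15 + 395.46 + 251.16 + 900.38 + 1921.67 + 629.37 = 196517.19
Import duty = 196517.19 × 16.3% = 32032.30

CIF value: GBP 196517.19; import duty: GBP 32032.30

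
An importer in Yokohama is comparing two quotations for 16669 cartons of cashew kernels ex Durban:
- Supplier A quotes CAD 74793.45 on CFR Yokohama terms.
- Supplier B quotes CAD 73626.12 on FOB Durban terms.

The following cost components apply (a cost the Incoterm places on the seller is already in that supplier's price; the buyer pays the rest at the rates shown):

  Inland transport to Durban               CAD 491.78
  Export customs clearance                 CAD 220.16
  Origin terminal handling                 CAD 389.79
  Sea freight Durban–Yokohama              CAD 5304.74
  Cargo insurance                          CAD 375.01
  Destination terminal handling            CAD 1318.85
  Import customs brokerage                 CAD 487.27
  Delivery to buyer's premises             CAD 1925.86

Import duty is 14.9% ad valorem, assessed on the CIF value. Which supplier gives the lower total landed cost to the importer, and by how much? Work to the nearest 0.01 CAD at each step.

Supplier A is cheaper by CAD 4753.88

Supplier A (CFR):
CIF value = CFR price + insurance = 74793.45 + 375.01 = 75168.46
Import duty = 75168.46 × 14.9% = 11200.10
Buyer bears (A): 375.01 + 1318.85 + 487.27 + 1925.86 = 4106.99
Landed cost (A) = invoice 74793.45 + 4106.99 + duty 11200.10 = 90100.54
Supplier B (FOB):
CIF value = FOB price + freight + insurance = 73626.12 + 5304.74 + 375.01 = 79305.87
Import duty = 79305.87 × 14.9% = 11816.57
Buyer bears (B): 5304.74 + 375.01 + 1318.85 + 487.27 + 1925.86 = 9411.73
Landed cost (B) = invoice 73626.12 + 9411.73 + duty 11816.57 = 94854.42
Difference = |90100.54 − 94854.42| = 4753.88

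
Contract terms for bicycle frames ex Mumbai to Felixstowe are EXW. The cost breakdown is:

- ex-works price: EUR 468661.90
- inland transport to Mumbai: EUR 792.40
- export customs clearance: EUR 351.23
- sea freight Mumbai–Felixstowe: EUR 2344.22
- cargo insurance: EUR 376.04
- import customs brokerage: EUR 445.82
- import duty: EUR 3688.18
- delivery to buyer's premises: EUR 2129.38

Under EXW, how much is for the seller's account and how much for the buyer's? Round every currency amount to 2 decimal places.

Seller: EUR 468661.90; buyer: EUR 10127.27

EXW: the seller makes goods available at their premises; the buyer bears all onward costs.
Seller's account: goods 468661.90 = 468661.90
Buyer's account: inland to port 792.40 + export clearance 351.23 + freight 2344.22 + insurance 376.04 + brokerage 445.82 + duty 3688.18 + delivery 2129.38 = 10127.27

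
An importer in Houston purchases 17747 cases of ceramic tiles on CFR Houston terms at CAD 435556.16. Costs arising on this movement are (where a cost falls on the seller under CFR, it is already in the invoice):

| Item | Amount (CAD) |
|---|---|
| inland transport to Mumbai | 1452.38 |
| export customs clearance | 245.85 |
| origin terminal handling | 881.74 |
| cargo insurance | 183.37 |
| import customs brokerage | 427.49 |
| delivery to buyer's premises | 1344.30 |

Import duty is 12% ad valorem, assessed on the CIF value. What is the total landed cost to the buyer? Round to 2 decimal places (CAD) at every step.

Total landed cost: CAD 489800.06

CFR: the seller pays costs through ocean freight to the destination port, but not insurance.
Already in the invoice (seller's account under CFR): inland to port, export clearance, origin terminal — exclude.
CIF value = CFR price + insurance = 435556.16 + 183.37 = 435739.53
Import duty = 435739.53 × 12% = 52288.74
Buyer bears: insurance 183.37 + brokerage 427.49 + delivery 1344.30 + duty 52288.74 = 54243.90
Landed cost = invoice 435556.16 + 54243.90 = 489800.06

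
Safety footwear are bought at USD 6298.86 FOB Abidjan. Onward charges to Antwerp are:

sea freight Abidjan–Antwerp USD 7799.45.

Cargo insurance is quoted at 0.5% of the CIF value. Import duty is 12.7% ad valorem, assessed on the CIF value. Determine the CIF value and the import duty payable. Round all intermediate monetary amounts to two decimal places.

CIF value: USD 14169.16; import duty: USD 1799.48

Let C be the CIF value. C = FOB price + freight + 0.5% × C
C − 0.5% × C = 6298.86 + 7799.45
0.995 × C = 14098.31
C = 14098.31 / 0.995 = 14169.16
Insurance premium = 0.5% × 14169.16 = 70.85
Import duty = 14169.16 × 12.7% = 1799.48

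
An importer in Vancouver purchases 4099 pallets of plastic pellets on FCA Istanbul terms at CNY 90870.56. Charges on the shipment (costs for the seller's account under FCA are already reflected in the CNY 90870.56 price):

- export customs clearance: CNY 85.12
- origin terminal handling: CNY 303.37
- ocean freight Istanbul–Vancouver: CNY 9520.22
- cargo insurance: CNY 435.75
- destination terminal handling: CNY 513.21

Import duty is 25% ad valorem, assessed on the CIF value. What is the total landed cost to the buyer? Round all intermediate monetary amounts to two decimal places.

Total landed cost: CNY 126925.59

FCA: the seller delivers export-cleared goods to the carrier; the buyer bears costs from that point.
Already in the invoice (seller's account under FCA): export clearance — exclude.
CIF value = FCA price + origin terminal + freight + insurance = 90870.56 + 303.37 + 9520.22 + 435.75 = 101129.90
Import duty = 101129.90 × 25% = 25282.48
Buyer bears: origin terminal 303.37 + freight 9520.22 + insurance 435.75 + destination terminal 513.21 + duty 25282.48 = 36055.03
Landed cost = invoice 90870.56 + 36055.03 = 126925.59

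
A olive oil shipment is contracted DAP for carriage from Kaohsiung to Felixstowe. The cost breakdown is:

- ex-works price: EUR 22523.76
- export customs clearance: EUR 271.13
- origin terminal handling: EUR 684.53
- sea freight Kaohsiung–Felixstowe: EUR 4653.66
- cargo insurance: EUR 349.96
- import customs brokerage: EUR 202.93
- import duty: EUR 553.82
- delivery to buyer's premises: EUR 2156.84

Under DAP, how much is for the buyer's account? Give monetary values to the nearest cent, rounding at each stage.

DAP: the seller bears all costs to the named destination except import duty and clearance.
Seller's account: goods 22523.76 + export clearance 271.13 + origin terminal 684.53 + freight 4653.66 + insurance 349.96 + delivery 2156.84 = 30639.88
Buyer's account: brokerage 202.93 + duty 553.82 = 756.75

Buyer's account: EUR 756.75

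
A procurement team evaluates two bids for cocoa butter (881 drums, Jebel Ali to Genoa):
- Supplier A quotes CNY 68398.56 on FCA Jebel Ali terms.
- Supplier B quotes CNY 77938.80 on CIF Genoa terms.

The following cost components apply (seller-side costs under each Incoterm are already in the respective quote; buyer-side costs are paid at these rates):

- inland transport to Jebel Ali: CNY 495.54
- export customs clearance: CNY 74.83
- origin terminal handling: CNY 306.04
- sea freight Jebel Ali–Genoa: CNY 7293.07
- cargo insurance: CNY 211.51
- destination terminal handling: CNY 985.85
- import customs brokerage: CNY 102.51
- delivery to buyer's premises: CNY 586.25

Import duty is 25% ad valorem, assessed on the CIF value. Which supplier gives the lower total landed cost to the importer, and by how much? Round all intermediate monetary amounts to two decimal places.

Supplier A is cheaper by CNY 2162.02

Supplier A (FCA):
CIF value = FCA price + origin terminal + freight + insurance = 68398.56 + 306.04 + 7293.07 + 211.51 = 76209.18
Import duty = 76209.18 × 25% = 19052.30
Buyer bears (A): 306.04 + 7293.07 + 211.51 + 985.85 + 102.51 + 586.25 = 9485.23
Landed cost (A) = invoice 68398.56 + 9485.23 + duty 19052.30 = 96936.09
Supplier B (CIF):
The CIF price already equals the CIF value: 77938.80
Import duty = 77938.80 × 25% = 19484.70
Buyer bears (B): 985.85 + 102.51 + 586.25 = 1674.61
Landed cost (B) = invoice 77938.80 + 1674.61 + duty 19484.70 = 99098.11
Difference = |96936.09 − 99098.11| = 2162.02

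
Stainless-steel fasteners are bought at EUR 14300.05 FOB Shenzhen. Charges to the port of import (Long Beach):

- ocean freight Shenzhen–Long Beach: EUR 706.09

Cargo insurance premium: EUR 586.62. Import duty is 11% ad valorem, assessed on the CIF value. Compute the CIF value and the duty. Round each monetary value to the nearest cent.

CIF = FOB price + freight + insurance
CIF = 14300.05 + 706.09 + 586.62 = 15592.76
Import duty = 15592.76 × 11% = 1715.20

CIF value: EUR 15592.76; import duty: EUR 1715.20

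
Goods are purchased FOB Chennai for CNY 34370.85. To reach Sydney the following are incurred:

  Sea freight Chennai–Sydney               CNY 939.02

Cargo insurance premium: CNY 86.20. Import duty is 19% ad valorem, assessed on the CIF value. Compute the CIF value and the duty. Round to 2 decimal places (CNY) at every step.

CIF = FOB price + freight + insurance
CIF = 34370.85 + 939.02 + 86.20 = 35396.07
Import duty = 35396.07 × 19% = 6725.25

CIF value: CNY 35396.07; import duty: CNY 6725.25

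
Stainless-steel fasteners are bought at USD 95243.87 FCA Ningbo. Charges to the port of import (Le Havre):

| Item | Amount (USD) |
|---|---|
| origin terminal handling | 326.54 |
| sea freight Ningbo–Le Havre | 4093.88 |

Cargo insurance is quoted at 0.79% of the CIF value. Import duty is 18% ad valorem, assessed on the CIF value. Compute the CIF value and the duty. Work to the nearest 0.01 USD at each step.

Let C be the CIF value. C = FCA price + pre-shipment costs + freight + 0.79% × C
C − 0.79% × C = 95243.87 + 326.54 + 4093.88
0.9921 × C = 99664.29
C = 99664.29 / 0.9921 = 100457.91
Insurance premium = 0.79% × 100457.91 = 793.62
Import duty = 100457.91 × 18% = 18082.42

CIF value: USD 100457.91; import duty: USD 18082.42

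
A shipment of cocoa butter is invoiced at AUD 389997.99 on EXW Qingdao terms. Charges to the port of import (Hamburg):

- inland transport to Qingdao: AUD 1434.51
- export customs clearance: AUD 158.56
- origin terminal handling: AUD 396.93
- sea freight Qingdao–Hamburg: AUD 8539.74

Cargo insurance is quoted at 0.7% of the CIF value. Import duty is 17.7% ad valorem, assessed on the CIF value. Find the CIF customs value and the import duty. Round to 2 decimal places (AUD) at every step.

Let C be the CIF value. C = EXW price + pre-shipment costs + freight + 0.7% × C
C − 0.7% × C = 389997.99 + 1434.51 + 158.56 + 396.93 + 8539.74
0.993 × C = 400527.73
C = 400527.73 / 0.993 = 403351.19
Insurance premium = 0.7% × 403351.19 = 2823.46
Import duty = 403351.19 × 17.7% = 71393.16

CIF value: AUD 403351.19; import duty: AUD 71393.16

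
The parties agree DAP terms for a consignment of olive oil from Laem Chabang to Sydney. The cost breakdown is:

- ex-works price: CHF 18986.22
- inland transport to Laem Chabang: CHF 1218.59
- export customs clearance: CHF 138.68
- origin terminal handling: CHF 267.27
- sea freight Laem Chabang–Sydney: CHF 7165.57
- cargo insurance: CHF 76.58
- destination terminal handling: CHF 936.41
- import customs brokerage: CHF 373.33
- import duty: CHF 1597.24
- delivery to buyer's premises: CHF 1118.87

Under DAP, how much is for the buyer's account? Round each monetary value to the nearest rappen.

Buyer's account: CHF 1970.57

DAP: the seller bears all costs to the named destination except import duty and clearance.
Seller's account: goods 18986.22 + inland to port 1218.59 + export clearance 138.68 + origin terminal 267.27 + freight 7165.57 + insurance 76.58 + destination terminal 936.41 + delivery 1118.87 = 29908.19
Buyer's account: brokerage 373.33 + duty 1597.24 = 1970.57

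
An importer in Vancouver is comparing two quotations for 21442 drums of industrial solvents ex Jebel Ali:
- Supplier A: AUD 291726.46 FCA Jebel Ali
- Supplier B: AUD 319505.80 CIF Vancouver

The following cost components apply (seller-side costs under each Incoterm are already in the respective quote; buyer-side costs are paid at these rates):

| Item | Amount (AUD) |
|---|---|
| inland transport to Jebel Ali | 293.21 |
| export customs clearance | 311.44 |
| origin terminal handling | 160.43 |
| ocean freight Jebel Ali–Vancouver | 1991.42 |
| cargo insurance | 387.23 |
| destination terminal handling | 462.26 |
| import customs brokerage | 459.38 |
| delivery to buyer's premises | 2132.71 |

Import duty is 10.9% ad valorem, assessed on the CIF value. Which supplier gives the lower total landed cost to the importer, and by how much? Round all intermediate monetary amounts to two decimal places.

Supplier A is cheaper by AUD 27991.45

Supplier A (FCA):
CIF value = FCA price + origin terminal + freight + insurance = 291726.46 + 160.43 + 1991.42 + 387.23 = 294265.54
Import duty = 294265.54 × 10.9% = 32074.94
Buyer bears (A): 160.43 + 1991.42 + 387.23 + 462.26 + 459.38 + 2132.71 = 5593.43
Landed cost (A) = invoice 291726.46 + 5593.43 + duty 32074.94 = 329394.83
Supplier B (CIF):
The CIF price already equals the CIF value: 319505.80
Import duty = 319505.80 × 10.9% = 34826.13
Buyer bears (B): 462.26 + 459.38 + 2132.71 = 3054.35
Landed cost (B) = invoice 319505.80 + 3054.35 + duty 34826.13 = 357386.28
Difference = |329394.83 − 357386.28| = 27991.45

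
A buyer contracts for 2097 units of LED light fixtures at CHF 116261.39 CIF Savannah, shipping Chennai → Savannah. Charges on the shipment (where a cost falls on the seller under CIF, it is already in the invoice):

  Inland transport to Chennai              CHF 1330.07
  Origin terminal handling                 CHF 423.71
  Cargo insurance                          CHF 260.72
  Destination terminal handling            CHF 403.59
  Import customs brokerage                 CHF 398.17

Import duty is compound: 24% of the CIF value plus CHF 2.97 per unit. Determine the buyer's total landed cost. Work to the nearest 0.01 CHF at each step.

Total landed cost: CHF 151193.97

CIF: the seller pays costs through ocean freight and marine insurance to the destination port.
Already in the invoice (seller's account under CIF): inland to port, origin terminal, insurance — exclude.
The CIF price already equals the CIF value: 116261.39
Ad valorem component: 116261.39 × 24% = 27902.73
Specific component: 2097 × 2.97 = 6228.09
Import duty = 27902.73 + 6228.09 = 34130.82
Buyer bears: destination terminal 403.59 + brokerage 398.17 + duty 34130.82 = 34932.58
Landed cost = invoice 116261.39 + 34932.58 = 151193.97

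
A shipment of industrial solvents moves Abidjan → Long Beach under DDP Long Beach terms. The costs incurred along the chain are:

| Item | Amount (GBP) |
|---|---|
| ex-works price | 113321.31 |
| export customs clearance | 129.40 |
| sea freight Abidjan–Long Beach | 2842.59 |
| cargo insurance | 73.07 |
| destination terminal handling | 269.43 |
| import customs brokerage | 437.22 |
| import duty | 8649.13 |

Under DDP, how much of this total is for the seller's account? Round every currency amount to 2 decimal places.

DDP: the seller bears all costs including import duty.
Seller's account: goods 113321.31 + export clearance 129.40 + freight 2842.59 + insurance 73.07 + destination terminal 269.43 + brokerage 437.22 + duty 8649.13 = 125722.15
Buyer's account: 0.00

Seller's account: GBP 125722.15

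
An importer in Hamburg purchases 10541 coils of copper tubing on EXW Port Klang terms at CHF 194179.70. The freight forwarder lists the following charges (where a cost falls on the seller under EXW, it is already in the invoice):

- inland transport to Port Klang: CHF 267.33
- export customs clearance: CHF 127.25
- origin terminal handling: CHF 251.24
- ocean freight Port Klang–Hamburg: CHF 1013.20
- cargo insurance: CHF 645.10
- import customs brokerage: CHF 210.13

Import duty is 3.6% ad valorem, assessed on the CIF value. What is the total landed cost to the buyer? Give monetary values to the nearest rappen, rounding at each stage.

Total landed cost: CHF 203767.37

EXW: the seller makes goods available at their premises; the buyer bears all onward costs.
CIF value = EXW price + inland to port + export clearance + origin terminal + freight + insurance = 194179.70 + 267.33 + 127.25 + 251.24 + 1013.20 + 645.10 = 196483.82
Import duty = 196483.82 × 3.6% = 7073.42
Buyer bears: inland to port 267.33 + export clearance 127.25 + origin terminal 251.24 + freight 1013.20 + insurance 645.10 + brokerage 210.13 + duty 7073.42 = 9587.67
Landed cost = invoice 194179.70 + 9587.67 = 203767.37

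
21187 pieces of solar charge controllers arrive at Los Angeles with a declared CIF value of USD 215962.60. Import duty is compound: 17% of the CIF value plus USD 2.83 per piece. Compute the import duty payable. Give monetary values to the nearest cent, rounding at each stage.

Ad valorem component: 215962.60 × 17% = 36713.64
Specific component: 21187 × 2.83 = 59959.21
Import duty = 36713.64 + 59959.21 = 96672.85

Import duty: USD 96672.85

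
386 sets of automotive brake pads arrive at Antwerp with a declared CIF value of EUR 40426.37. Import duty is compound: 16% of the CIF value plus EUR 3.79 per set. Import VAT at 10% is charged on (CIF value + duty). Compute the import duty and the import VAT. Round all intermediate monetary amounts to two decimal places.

Import duty: EUR 7931.16; import VAT: EUR 4835.75

Ad valorem component: 40426.37 × 16% = 6468.22
Specific component: 386 × 3.79 = 1462.94
Import duty = 6468.22 + 1462.94 = 7931.16
VAT base = CIF + duty = 40426.37 + 7931.16 = 48357.53
Import VAT = 48357.53 × 10% = 4835.75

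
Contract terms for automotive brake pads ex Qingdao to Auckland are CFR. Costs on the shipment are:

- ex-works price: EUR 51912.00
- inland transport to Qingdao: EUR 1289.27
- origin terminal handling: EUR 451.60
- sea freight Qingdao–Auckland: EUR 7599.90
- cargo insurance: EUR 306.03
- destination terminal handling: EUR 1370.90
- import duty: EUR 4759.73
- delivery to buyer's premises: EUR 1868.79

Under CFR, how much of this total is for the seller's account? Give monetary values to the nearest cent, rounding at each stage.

CFR: the seller pays costs through ocean freight to the destination port, but not insurance.
Seller's account: goods 51912.00 + inland to port 1289.27 + origin terminal 451.60 + freight 7599.90 = 61252.77
Buyer's account: insurance 306.03 + destination terminal 1370.90 + duty 4759.73 + delivery 1868.79 = 8305.45

Seller's account: EUR 61252.77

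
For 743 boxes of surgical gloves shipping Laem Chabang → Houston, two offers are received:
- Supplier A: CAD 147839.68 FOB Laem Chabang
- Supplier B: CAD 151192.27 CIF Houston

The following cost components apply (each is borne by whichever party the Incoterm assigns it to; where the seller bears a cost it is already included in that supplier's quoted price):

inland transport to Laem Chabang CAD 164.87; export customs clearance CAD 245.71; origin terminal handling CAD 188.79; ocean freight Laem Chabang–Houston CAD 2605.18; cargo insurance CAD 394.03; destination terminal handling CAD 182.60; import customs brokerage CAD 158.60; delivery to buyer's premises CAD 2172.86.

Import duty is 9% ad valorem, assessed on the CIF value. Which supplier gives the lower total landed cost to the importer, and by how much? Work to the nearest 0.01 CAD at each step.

Supplier A is cheaper by CAD 385.18

Supplier A (FOB):
CIF value = FOB price + freight + insurance = 147839.68 + 2605.18 + 394.03 = 150838.89
Import duty = 150838.89 × 9% = 13575.50
Buyer bears (A): 2605.18 + 394.03 + 182.60 + 158.60 + 2172.86 = 5513.27
Landed cost (A) = invoice 147839.68 + 5513.27 + duty 13575.50 = 166928.45
Supplier B (CIF):
The CIF price already equals the CIF value: 151192.27
Import duty = 151192.27 × 9% = 13607.30
Buyer bears (B): 182.60 + 158.60 + 2172.86 = 2514.06
Landed cost (B) = invoice 151192.27 + 2514.06 + duty 13607.30 = 167313.63
Difference = |166928.45 − 167313.63| = 385.18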